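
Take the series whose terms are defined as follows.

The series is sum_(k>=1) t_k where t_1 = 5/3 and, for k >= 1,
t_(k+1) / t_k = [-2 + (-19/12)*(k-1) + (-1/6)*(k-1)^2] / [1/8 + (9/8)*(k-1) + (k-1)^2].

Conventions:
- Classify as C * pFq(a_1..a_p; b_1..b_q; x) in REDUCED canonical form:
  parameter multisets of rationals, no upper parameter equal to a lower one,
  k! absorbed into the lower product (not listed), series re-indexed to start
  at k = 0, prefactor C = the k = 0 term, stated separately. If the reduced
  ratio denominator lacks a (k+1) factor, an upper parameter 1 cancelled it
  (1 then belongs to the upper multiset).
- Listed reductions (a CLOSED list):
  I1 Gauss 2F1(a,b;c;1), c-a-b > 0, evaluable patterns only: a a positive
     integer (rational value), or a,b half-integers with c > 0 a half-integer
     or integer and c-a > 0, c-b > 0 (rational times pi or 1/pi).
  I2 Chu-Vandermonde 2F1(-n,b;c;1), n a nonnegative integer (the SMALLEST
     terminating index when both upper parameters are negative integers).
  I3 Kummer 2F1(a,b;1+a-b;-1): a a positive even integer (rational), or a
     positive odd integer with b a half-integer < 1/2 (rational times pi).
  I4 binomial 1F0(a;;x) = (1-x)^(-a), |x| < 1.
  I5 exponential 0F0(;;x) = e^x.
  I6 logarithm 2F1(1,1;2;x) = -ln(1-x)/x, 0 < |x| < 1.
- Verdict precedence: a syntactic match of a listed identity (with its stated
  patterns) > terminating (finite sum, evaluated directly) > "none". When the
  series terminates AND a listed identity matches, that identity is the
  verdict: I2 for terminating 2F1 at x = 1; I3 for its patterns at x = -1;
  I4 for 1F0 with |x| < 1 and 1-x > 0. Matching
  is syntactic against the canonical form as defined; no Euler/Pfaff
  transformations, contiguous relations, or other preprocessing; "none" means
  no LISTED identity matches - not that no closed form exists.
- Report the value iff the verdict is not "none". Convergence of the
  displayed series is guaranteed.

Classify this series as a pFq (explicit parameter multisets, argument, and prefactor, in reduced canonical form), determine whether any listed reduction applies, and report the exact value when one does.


Reduced: x = -1/6, 2F1, upper = {3/2, 8}, lower = {1/8}, C = 5/3. Verdict: none. No listed pattern accepts 2F1(3/2, 8; 1/8; -1/6).

Key step: t_0 = 5/3 here, and roots of the ratio polynomials (C = 5/3, x = -1/6) are the negated parameters.
Term ratio: r(k) = (-1/6) * (k+3/2) (k+8) / [(k+1/8) (k+1)] - rational; roots negated = parameters, x = (-1/6), C = 5/3.


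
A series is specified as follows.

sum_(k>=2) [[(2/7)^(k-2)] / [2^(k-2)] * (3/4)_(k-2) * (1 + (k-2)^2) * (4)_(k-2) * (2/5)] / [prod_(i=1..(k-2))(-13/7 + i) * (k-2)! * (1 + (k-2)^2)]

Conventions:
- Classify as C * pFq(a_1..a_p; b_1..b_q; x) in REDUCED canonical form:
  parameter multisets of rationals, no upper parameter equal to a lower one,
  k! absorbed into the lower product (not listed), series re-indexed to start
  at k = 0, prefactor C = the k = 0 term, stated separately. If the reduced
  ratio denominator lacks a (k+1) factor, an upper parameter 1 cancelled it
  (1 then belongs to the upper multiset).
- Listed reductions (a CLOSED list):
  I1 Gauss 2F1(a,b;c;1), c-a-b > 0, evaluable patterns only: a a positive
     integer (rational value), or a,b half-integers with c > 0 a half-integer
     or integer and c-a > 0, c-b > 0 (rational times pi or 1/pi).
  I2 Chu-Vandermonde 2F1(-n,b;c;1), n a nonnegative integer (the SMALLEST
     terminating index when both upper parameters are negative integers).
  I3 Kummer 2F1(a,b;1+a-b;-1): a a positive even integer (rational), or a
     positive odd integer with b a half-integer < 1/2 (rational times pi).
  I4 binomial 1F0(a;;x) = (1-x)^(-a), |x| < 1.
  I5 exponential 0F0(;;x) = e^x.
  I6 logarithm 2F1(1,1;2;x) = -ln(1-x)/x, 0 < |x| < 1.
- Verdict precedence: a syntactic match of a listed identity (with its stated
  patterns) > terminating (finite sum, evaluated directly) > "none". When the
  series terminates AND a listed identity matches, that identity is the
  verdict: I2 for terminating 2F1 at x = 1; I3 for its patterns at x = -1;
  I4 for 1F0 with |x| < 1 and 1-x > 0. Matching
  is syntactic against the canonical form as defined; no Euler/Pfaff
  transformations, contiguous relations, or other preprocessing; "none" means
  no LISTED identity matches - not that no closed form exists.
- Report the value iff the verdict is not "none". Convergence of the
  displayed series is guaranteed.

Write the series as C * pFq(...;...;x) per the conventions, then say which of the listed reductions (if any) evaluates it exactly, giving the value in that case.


This is 2/5 * 2F1(3/4, 4; -6/7; 1/7) in reduced canonical form. Verdict: no listed reduction: x = 1/7 and upper {3/4, 4} fail every I1-I6 pattern.

The tell: x = (1/7) and the lower running product (C = 2/5) is a rising factorial.
Adjacent-term ratio: r(k) = (1/7) * (k+3/4) (k+4) / [(k-6/7) (k+1)] - rational in k. x = (1/7); t_0 = 2/5; negate the roots.


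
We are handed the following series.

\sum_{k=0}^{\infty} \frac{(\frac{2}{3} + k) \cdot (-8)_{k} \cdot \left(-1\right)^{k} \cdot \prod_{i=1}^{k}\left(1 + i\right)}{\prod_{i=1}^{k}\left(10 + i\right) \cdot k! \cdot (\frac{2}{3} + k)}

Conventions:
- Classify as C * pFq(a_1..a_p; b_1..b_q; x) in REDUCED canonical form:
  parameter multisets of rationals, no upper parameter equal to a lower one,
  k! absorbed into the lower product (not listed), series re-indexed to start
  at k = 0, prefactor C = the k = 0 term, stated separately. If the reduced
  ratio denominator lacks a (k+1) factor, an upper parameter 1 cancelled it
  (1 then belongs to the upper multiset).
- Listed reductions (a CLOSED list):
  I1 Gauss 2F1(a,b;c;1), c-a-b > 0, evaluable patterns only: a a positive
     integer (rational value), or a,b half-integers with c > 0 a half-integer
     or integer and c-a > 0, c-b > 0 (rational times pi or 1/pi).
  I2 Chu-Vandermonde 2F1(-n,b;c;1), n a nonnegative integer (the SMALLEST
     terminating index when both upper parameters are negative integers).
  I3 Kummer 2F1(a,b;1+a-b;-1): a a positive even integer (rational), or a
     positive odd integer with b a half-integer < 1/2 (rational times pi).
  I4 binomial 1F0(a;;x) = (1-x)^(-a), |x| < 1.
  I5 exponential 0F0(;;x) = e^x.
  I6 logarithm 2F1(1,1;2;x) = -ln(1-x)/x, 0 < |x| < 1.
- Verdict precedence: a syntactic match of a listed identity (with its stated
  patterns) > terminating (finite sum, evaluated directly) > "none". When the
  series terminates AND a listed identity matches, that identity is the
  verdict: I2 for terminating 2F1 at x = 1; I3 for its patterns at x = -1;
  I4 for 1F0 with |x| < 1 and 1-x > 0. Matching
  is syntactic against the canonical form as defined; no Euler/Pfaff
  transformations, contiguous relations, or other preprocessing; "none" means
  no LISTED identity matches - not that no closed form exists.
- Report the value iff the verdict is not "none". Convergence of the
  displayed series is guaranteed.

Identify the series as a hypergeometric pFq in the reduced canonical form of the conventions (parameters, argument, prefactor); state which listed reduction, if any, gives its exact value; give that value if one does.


This is 1 * 2F1(-8, 2; 11; -1) in reduced canonical form. Verdict: the Kummer evaluation I3 applies (x = -1; c = 11 equals 1+a-b for upper {-8, 2}: listed pattern). Sum: 5.

Key observation: x = -1 and striking the common factor k + 2/3 reduces the term (prefactor 1).
Consecutive-term ratio: r(k) = -1 * (k-8) (k+2) / [(k+11) (k+1)] - rational; roots negated = parameters, x = -1, C = 1.


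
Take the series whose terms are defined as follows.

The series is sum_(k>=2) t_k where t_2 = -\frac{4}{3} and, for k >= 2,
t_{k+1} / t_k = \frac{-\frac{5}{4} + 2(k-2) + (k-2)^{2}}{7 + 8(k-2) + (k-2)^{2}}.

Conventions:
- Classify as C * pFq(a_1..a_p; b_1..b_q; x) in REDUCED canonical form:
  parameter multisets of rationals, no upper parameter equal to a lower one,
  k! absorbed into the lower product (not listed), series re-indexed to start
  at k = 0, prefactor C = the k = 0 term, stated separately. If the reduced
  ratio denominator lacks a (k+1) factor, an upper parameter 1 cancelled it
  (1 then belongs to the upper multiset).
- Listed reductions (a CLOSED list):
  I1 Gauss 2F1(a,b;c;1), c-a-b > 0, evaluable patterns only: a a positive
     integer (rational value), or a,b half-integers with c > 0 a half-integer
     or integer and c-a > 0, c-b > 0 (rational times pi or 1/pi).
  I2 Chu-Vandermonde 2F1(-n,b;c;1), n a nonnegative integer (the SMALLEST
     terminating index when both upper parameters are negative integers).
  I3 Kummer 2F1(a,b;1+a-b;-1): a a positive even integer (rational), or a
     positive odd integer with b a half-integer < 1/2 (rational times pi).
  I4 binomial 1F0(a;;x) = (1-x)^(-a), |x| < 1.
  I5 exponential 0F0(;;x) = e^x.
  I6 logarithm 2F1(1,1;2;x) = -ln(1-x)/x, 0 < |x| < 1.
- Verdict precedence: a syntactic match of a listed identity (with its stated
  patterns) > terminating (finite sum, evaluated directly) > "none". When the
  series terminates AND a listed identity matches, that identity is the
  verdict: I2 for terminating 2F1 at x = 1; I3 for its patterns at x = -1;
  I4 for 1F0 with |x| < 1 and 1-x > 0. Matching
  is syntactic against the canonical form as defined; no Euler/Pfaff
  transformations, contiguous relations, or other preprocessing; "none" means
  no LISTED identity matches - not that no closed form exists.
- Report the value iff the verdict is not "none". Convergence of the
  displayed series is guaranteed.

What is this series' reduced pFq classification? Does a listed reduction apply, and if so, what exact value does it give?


First insight: x = 1 and factor the ratio over Q (C = -4/3, x = 1): negated roots = parameters.
Ratio: r(k) = 1 * (k-\frac{1}{2}) (k+\frac{5}{2}) / [(k+7) (k+1)] - rational; roots negated = parameters, x = 1, C = -\frac{4}{3}.

With C = -\frac{4}{3}: the canonical form is 2F1(-\frac{1}{2}, \frac{5}{2}; 7; 1). Verdict: Gauss (I1, half-integer pattern) matches (x = 1; upper {-\frac{1}{2}, \frac{5}{2}} half-integers, c = 7 in the evaluable pattern). Its exact value is \left(-\frac{1048576}{315315}\right) / \pi.


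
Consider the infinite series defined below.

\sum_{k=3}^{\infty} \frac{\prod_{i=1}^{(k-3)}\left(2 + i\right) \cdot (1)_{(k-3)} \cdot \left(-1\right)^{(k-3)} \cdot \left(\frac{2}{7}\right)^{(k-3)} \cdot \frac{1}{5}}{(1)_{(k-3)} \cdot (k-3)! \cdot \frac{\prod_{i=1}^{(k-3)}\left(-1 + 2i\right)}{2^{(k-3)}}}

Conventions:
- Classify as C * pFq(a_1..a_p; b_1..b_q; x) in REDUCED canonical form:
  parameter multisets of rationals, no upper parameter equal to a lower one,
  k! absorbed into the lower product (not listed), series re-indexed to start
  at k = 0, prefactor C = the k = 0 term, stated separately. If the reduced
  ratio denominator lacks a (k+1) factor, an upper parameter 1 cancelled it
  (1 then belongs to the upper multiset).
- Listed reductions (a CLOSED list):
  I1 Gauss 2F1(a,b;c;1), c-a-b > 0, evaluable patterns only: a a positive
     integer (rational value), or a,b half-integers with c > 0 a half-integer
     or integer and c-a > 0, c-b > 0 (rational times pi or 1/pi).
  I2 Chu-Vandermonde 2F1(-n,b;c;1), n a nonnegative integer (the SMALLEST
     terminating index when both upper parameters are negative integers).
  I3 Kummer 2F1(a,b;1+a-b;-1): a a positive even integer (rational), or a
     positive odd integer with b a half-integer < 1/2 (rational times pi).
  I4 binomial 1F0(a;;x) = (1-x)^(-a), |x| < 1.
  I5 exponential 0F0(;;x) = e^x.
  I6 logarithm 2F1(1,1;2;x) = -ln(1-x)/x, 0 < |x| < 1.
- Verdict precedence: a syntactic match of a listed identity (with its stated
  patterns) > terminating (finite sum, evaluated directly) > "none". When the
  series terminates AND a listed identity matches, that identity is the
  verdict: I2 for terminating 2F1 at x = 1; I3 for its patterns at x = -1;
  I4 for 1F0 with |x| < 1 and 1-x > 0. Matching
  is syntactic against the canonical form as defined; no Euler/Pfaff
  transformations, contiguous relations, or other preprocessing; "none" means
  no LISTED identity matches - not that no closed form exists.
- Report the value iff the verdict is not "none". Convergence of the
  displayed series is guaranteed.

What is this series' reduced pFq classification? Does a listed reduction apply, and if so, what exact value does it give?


Key step: from the first term \frac{1}{5}: the lower odd product (C = 1/5, x = -2/7) is 2^k (1/2)_k.
Step ratio: r(k) = -\frac{2}{7} * (k+3) / [(k+\frac{1}{2}) (k+1)] - poly over poly, x = -\frac{2}{7} from leading terms; C = \frac{1}{5} at k = 0.

Classification (C = \frac{1}{5}): 1F1 with upper {3}, lower {\frac{1}{2}}, argument x = -\frac{2}{7}. Verdict: none. A 1F1 with upper {3} fits none of I1-I6 at x = -\frac{2}{7}; the sum runs forever.


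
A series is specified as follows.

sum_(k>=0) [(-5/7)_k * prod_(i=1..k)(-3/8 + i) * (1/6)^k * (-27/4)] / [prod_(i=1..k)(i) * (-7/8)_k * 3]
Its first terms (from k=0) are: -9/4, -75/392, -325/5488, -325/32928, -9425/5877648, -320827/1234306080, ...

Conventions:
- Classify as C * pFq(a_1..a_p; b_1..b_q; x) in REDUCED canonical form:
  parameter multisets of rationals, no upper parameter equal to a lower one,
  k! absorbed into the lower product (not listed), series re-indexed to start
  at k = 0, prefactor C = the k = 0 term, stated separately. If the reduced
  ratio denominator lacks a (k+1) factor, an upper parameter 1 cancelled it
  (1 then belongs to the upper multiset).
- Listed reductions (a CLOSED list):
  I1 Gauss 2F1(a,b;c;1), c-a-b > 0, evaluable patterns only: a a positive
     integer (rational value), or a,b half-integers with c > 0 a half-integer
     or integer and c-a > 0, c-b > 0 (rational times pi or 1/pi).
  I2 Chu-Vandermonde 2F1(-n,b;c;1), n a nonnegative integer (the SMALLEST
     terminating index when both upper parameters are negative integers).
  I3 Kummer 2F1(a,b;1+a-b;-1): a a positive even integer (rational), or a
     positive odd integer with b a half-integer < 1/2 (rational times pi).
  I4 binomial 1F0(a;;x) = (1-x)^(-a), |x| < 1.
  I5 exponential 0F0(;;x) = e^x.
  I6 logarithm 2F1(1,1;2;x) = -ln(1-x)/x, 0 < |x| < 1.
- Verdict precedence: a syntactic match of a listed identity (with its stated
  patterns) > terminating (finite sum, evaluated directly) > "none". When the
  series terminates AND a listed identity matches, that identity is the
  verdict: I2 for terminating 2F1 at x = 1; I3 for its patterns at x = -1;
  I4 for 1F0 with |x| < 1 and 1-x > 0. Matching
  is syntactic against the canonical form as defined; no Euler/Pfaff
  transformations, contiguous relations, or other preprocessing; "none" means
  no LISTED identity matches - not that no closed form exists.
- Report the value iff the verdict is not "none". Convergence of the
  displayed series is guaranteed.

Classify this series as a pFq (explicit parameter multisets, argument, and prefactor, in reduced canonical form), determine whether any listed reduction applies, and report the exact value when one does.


Reduced: x = 1/6, 2F1, upper = {-5/7, 5/8}, lower = {-7/8}, C = -9/4. Verdict: none. Every listed pattern misses the 2F1 form at 1/6, upper {-5/7, 5/8}.

Key observation: t_0 being -9/4, the running product (C = -9/4) telescopes to a rising factorial.
Term ratio: r(k) = (1/6) * (k-5/7) (k+5/8) / [(k-7/8) (k+1)] ; factor over Q: parameters, x = (1/6), and C = -9/4.


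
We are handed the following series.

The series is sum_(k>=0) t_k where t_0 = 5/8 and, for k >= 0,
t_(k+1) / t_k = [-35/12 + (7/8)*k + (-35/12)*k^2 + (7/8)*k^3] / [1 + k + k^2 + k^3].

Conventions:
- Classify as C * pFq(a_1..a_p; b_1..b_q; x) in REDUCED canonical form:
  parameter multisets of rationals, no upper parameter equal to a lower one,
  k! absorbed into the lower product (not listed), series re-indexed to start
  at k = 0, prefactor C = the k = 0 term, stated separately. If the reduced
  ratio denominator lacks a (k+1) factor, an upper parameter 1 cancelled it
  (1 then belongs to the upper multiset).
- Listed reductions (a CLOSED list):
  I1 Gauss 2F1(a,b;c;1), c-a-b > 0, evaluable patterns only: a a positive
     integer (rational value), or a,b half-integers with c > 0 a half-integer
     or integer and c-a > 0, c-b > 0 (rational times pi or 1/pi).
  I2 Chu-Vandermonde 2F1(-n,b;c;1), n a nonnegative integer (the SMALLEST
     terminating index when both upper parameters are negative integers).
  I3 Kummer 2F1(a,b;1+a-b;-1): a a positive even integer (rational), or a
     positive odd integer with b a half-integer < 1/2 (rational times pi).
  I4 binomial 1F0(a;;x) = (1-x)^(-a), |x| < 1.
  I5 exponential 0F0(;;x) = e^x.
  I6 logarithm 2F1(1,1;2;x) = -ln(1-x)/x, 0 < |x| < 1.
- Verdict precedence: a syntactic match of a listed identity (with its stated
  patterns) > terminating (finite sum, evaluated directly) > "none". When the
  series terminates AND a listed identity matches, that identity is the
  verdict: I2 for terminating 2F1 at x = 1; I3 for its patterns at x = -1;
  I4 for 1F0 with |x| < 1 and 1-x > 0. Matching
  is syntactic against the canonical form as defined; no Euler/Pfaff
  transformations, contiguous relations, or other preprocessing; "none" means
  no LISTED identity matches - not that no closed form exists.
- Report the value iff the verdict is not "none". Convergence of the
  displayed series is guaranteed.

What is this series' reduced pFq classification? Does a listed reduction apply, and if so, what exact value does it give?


Key step: with t_0 = 5/8, the expanded ratio factors over Q; C = 5/8, x = 7/8, roots give parameters.
Term ratio: r(k) = (7/8) * (k-10/3) / [(k+1)] - rational in k, leading ratio (7/8); with t_0 = 5/8, classification follows.

At argument 7/8: a 1F0 with upper {-10/3}, lower {-}, scaled by C = 5/8. Verdict (x = 7/8): the binomial series (I4) applies (the 1F0 binomial series: exponent 10/3, x = 7/8). Exact value: (5/8) * (1/8)^(10/3).


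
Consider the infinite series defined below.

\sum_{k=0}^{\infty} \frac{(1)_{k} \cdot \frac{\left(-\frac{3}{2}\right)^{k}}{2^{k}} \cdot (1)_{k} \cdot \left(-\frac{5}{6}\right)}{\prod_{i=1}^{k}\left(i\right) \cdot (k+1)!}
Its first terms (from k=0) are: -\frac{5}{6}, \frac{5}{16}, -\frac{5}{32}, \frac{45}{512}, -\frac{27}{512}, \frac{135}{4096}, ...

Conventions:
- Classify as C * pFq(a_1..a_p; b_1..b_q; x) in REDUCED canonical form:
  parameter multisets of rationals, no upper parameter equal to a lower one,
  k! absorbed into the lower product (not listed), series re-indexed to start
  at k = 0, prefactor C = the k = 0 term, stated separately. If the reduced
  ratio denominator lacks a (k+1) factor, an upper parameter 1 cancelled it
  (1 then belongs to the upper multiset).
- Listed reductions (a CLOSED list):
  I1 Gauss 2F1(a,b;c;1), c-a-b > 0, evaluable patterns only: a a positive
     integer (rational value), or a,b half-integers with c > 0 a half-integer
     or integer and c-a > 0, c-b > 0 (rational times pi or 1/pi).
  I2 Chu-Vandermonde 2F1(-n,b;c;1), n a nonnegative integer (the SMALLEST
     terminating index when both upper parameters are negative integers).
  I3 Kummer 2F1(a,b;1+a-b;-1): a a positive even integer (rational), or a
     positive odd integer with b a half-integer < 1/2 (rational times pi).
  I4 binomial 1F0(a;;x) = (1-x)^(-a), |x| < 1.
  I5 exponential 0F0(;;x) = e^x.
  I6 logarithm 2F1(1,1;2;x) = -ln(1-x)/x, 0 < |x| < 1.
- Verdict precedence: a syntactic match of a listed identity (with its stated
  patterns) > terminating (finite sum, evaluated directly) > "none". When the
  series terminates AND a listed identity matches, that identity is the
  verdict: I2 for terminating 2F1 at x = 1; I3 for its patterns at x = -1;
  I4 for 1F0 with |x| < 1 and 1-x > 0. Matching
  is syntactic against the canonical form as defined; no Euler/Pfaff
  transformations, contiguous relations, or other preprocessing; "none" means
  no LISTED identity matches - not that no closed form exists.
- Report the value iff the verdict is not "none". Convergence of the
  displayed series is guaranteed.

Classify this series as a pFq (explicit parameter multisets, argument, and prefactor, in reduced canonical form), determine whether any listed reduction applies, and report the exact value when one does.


Key step: x = -\frac{3}{4} and the two k-th powers (prefactor -5/6) combine into one argument.
Adjacent-term ratio: r(k) = -\frac{3}{4} * (k+1) (k+1) / [(k+2) (k+1)] ; factor over Q: parameters, x = -\frac{3}{4}, and C = -\frac{5}{6}.

Canonical form: C = -\frac{5}{6} times 2F1 with upper {1, 1}, lower {2}, x = -\frac{3}{4}. Verdict: this is the logarithmic series (I6) (the logarithm: parameters (1,1;2), x = -\frac{3}{4}). Hence: \left(-\frac{10}{9}\right) \cdot \ln\left(\frac{7}{4}\right).


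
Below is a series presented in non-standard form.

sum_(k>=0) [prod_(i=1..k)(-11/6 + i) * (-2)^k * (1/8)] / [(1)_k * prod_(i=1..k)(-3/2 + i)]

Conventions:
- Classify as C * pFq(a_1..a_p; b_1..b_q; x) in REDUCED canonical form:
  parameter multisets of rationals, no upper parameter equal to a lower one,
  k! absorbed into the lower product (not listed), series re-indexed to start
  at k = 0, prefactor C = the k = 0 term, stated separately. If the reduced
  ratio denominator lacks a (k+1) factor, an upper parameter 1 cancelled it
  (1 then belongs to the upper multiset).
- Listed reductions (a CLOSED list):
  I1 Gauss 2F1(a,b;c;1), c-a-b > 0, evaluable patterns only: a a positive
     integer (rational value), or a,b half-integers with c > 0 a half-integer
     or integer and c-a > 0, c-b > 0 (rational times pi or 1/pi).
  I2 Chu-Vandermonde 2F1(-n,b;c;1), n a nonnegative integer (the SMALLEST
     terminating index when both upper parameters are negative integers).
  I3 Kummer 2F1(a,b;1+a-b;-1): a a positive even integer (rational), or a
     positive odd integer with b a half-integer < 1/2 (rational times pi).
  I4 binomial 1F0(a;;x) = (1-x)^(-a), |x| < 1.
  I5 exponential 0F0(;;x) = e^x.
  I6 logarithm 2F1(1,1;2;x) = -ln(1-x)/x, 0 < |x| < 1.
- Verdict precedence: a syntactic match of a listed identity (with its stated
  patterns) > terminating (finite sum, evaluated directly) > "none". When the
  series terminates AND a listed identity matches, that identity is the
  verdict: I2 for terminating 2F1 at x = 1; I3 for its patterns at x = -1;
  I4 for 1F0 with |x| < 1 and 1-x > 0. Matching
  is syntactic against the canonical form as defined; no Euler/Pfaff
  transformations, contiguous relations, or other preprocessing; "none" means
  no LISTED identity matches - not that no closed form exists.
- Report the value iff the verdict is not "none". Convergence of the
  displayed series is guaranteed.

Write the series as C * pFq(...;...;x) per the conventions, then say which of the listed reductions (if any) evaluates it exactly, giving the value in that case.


Prefactor 1/8, argument -2: 1F1 with upper {-5/6} over lower {-1/2}. Verdict: none - this 1F1 at x = -2 matches no listed pattern, and upper {-5/6} holds no stopper.

First insight: t_0 = 1/8 here, and (1)_k (prefactor 1/8) is k! itself.
Adjacent-term ratio: r(k) = (-2) * (k-5/6) / [(k-1/2) (k+1)] - rational in k, leading ratio (-2); with t_0 = 1/8, classification follows.


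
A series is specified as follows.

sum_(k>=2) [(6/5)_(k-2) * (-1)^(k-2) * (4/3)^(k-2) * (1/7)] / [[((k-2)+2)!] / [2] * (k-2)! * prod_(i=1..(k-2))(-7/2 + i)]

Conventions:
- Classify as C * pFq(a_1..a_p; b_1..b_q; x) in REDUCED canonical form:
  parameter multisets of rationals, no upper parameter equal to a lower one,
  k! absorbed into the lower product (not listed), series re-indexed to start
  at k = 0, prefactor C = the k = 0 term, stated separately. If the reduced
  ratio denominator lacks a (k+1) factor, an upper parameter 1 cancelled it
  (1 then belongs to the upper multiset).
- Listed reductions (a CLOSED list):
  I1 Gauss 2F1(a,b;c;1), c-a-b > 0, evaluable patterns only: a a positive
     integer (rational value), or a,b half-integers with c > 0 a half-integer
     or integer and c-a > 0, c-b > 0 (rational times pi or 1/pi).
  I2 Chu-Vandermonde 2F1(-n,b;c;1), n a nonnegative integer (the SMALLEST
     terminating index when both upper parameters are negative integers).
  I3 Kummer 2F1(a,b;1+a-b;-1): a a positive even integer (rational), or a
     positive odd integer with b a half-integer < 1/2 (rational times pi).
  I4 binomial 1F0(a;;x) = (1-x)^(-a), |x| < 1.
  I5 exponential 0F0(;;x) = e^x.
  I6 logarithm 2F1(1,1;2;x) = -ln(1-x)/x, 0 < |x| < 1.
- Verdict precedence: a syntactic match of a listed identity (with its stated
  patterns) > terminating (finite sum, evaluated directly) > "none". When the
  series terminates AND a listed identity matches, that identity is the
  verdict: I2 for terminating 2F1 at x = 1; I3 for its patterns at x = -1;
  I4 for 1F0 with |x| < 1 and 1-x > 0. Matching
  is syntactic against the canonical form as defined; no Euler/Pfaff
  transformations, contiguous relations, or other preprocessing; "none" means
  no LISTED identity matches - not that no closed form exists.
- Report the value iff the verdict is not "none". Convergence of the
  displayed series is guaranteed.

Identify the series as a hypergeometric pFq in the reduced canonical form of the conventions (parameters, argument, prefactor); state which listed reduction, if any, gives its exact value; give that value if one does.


Canonical form: C = 1/7 times 1F2 with upper {6/5}, lower {-5/2, 3}, x = -4/3. Verdict: none. A 1F2 with upper {6/5} fits none of I1-I6 at x = -4/3; the sum runs forever.

Key step: x = (-4/3) and the lower running product (C = 1/7) is a rising factorial.
Term ratio: r(k) = (-4/3) * (k+6/5) / [(k-5/2) (k+3) (k+1)] - poly over poly, x = (-4/3) from leading terms; C = 1/7 at k = 0.


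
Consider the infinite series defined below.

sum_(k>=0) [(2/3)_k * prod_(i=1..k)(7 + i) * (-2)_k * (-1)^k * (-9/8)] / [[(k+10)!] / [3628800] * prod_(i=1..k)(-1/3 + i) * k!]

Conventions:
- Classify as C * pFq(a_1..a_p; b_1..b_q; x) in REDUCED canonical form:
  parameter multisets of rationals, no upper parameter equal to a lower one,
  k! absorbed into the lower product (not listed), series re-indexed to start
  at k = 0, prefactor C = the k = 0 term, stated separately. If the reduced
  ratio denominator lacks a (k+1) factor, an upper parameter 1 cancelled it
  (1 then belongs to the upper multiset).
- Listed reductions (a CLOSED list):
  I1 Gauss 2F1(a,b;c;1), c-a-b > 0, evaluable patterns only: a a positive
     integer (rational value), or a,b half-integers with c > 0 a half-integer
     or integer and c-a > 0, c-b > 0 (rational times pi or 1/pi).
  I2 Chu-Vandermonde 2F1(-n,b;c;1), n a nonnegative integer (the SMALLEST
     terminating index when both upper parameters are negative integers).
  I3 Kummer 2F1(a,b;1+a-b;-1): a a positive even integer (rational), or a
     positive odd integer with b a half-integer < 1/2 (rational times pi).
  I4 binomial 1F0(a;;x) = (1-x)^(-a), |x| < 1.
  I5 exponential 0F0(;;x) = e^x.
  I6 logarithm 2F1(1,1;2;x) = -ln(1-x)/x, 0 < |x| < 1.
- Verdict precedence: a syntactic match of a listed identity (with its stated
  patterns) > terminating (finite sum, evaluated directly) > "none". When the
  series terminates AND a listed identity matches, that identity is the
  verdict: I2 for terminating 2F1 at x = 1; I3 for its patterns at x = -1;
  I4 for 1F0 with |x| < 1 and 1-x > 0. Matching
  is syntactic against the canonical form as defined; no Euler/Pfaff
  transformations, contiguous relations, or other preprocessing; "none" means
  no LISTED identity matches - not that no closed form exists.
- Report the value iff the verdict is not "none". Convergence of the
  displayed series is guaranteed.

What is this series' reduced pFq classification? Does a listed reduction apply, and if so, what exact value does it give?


Key observation: from the first term -9/8: the running product (C = -9/8, x = -1) telescopes to a rising factorial.
Term ratio: r(k) = (-1) * (k-2) (k+8) / [(k+11) (k+1)] - poly over poly, x = (-1) from leading terms; C = -9/8 at k = 0.

The series (x = -1) is 2F1: upper {-2, 8}, lower {11}, prefactor -9/8. Verdict: this is the Kummer evaluation I3 (x = -1; c = 11 equals 1+a-b for upper {-2, 8}: listed pattern). Value: -27/8.


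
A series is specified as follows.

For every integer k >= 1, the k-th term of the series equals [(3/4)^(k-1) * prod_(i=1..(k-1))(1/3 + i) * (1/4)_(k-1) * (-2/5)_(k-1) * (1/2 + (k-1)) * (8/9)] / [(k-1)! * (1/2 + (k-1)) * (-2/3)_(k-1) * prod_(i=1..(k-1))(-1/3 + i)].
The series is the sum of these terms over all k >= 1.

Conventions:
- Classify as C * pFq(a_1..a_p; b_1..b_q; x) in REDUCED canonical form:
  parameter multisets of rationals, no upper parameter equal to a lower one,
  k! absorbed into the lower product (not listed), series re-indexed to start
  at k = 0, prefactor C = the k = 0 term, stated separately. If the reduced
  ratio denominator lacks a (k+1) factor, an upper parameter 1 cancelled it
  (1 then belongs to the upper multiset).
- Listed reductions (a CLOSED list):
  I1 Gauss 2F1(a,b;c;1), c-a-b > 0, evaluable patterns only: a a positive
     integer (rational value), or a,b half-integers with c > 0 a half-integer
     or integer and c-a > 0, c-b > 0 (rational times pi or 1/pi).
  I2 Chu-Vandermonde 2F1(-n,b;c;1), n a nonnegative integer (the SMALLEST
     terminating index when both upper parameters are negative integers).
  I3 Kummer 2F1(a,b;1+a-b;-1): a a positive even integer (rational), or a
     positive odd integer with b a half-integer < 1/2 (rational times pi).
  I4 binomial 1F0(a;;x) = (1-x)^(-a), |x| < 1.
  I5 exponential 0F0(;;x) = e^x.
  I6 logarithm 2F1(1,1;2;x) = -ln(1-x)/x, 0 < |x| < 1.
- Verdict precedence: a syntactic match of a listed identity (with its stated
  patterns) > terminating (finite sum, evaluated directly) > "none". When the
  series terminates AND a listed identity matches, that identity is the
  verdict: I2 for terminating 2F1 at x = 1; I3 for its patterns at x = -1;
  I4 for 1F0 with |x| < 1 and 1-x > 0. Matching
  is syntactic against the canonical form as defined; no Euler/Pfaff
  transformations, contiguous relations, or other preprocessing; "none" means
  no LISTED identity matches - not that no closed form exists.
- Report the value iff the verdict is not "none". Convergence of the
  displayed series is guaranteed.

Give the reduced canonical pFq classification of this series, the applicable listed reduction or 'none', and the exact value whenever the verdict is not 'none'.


With C = 8/9: the canonical form is 3F2(-2/5, 1/4, 4/3; -2/3, 2/3; 3/4). Verdict: none - at argument 3/4 the multisets {-2/5, 1/4, 4/3} ; {-2/3, 2/3} match no listed identity.

Key observation: with t_0 = 8/9, the factor k + 1/2 cancels (top and bottom), leaving C = 8/9, x = 3/4.
Step ratio: r(k) = (3/4) * (k-2/5) (k+1/4) (k+4/3) / [(k-2/3) (k+2/3) (k+1)] - poly over poly, x = (3/4) from leading terms; C = 8/9 at k = 0.


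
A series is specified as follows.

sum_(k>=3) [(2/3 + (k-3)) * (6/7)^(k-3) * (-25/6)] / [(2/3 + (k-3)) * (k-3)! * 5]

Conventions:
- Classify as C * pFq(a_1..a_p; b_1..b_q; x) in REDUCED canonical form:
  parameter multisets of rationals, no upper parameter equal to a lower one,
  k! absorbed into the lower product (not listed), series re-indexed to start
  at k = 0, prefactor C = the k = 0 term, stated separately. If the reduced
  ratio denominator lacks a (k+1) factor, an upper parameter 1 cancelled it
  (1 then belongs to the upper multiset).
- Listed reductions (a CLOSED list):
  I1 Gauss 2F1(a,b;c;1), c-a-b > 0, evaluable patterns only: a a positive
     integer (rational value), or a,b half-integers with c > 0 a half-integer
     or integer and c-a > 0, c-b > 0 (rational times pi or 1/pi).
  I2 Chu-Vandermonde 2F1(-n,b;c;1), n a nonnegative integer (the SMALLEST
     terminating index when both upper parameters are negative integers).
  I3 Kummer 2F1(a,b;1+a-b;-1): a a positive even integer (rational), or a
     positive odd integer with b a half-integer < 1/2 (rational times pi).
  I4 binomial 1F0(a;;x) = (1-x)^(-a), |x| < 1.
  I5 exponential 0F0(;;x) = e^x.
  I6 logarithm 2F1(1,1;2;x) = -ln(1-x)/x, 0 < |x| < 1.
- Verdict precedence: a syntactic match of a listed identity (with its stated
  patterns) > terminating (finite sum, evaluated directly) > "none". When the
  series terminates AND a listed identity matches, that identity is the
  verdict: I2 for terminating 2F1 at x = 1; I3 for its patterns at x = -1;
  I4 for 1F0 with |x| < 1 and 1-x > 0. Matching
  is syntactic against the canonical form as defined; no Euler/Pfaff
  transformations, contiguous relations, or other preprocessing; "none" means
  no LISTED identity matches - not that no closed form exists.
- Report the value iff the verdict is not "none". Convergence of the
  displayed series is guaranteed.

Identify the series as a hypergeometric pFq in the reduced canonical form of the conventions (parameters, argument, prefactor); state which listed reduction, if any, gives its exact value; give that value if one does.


Prefactor -5/6, argument 6/7: 0F0 with upper {-} over lower {-}. Verdict: the exponential series (I5) fires (the 0F0 exponential series at x = 6/7). Exact value: (-5/6) * e^(6/7).

Key step: with t_0 = -5/6, the constant factors (prefactor -5/6) combine into one prefactor.
Step ratio: r(k) = (6/7) * 1 / [(k+1)] - rational in k. x = (6/7); t_0 = -5/6; negate the roots.


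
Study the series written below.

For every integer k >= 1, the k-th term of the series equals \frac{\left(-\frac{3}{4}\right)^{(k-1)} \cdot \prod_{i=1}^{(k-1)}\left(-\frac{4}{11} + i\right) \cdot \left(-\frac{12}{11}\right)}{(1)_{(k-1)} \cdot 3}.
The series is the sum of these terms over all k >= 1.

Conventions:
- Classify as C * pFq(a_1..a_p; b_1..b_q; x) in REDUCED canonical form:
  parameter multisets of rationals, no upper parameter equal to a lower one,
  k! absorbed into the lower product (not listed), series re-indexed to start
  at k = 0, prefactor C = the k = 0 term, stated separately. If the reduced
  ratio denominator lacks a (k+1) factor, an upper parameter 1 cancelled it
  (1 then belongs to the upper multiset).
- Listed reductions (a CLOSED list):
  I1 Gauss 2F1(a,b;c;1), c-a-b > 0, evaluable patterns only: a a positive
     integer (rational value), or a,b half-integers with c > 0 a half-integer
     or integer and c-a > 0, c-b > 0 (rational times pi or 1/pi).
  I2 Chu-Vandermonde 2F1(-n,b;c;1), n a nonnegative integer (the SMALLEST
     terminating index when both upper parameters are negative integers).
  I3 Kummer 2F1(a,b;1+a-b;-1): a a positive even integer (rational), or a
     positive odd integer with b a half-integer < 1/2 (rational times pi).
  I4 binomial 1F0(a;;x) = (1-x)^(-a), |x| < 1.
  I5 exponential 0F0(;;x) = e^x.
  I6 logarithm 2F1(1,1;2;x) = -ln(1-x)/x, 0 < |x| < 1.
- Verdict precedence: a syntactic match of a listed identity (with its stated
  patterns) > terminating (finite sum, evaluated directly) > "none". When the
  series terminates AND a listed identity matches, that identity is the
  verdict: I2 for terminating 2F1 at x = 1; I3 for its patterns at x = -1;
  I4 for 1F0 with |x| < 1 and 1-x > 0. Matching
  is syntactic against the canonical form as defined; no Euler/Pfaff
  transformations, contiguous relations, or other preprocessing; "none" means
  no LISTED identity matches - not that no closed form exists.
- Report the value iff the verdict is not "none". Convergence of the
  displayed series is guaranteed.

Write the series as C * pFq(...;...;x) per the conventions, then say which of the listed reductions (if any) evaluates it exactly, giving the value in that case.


With C = -\frac{4}{11}: the canonical form is 1F0(\frac{7}{11}; -; -\frac{3}{4}). Verdict: the binomial series (I4) matches (the 1F0 binomial series: exponent -7/11, x = -\frac{3}{4}). Value: \left(-\frac{4}{11}\right) \cdot \left(\frac{7}{4}\right)^{-\frac{7}{11}}.

First insight: with t_0 = -\frac{4}{11}, (1)_k (prefactor -4/11) is k! itself.
Term ratio: r(k) = -\frac{3}{4} * (k+\frac{7}{11}) / [(k+1)] ; factor over Q: parameters, x = -\frac{3}{4}, and C = -\frac{4}{11}.


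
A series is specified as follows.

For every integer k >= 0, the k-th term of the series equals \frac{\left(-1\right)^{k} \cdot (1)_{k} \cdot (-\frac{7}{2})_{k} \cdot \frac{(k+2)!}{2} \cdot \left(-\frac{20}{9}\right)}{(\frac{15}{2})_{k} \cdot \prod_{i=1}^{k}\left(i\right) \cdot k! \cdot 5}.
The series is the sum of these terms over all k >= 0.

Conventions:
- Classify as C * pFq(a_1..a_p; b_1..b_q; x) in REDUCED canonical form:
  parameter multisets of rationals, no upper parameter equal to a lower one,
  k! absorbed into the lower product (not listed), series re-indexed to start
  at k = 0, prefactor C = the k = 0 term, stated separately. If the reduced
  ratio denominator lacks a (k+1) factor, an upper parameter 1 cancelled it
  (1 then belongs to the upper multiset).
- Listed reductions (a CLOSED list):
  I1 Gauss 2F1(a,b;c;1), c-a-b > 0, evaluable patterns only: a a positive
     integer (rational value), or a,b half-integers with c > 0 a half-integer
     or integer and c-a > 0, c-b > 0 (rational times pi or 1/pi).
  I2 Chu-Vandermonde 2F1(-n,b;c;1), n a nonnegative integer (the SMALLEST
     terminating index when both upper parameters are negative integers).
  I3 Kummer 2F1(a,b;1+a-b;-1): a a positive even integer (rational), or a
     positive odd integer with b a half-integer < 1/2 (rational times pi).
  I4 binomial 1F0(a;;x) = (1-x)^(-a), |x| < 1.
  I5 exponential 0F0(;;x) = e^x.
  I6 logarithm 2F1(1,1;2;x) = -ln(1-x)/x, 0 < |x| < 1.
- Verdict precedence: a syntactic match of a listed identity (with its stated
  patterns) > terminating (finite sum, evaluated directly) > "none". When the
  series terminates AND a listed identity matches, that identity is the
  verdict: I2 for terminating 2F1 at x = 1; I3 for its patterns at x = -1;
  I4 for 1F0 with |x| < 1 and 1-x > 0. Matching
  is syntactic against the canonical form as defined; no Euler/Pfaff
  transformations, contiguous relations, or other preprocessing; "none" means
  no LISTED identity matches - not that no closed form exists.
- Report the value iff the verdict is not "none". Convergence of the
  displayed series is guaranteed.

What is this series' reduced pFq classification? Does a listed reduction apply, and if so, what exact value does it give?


This is -\frac{4}{9} * 2F1(-\frac{7}{2}, 3; \frac{15}{2}; -1) in reduced canonical form. Verdict: the Kummer evaluation I3 applies (x = -1; c = \frac{15}{2} equals 1+a-b for upper {-\frac{7}{2}, 3}: listed pattern). Sum: \left(-\frac{1001}{2048}\right) \cdot \pi.

Key observation: with t_0 = -\frac{4}{9}, the lower running product (C = -4/9, x = -1) is a rising factorial.
Consecutive-term ratio: r(k) = -1 * (k-\frac{7}{2}) (k+3) / [(k+\frac{15}{2}) (k+1)] - rational in k. x = -1; t_0 = -\frac{4}{9}; negate the roots.


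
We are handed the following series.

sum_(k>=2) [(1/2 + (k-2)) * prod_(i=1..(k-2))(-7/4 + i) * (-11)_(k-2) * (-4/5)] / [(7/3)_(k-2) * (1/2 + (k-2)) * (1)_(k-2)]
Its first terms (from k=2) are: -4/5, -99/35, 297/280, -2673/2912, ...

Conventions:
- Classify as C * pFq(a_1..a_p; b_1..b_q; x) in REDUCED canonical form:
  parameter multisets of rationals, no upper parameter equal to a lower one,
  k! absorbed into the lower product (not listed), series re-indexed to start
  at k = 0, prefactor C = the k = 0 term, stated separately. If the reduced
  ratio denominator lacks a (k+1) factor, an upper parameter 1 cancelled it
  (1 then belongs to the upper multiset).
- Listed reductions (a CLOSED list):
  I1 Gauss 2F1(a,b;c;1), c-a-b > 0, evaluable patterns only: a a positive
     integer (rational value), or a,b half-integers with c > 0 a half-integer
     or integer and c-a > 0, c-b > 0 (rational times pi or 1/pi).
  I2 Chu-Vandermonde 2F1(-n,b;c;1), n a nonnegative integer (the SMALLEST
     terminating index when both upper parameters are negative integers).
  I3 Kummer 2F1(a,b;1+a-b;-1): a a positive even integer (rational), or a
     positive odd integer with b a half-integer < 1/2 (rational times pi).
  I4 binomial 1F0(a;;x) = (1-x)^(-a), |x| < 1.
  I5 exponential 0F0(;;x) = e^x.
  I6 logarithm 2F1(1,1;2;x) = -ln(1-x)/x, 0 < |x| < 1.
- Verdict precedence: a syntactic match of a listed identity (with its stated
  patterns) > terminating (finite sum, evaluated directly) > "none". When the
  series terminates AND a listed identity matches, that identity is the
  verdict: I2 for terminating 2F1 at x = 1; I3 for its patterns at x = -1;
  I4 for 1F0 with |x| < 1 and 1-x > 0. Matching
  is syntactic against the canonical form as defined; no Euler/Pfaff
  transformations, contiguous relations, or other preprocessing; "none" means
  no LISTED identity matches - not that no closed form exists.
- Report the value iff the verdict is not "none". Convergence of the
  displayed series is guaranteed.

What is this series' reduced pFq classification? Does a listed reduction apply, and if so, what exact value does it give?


Canonical form: C = -4/5 times 2F1 with upper {-11, -3/4}, lower {7/3}, x = 1. Verdict: Vandermonde's identity (I2) fires (terminating 2F1 at x = 1 with n = 11, b = -3/4, c = 7/3). Sum: -16505903541589/5408974438400.

Key observation: t_0 being -4/5, the factor k + 1/2 cancels (top and bottom), leaving C = -4/5.
Ratio: r(k) = 1 * (k-11) (k-3/4) / [(k+7/3) (k+1)] - rational; roots negated = parameters, x = 1, C = -4/5.
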